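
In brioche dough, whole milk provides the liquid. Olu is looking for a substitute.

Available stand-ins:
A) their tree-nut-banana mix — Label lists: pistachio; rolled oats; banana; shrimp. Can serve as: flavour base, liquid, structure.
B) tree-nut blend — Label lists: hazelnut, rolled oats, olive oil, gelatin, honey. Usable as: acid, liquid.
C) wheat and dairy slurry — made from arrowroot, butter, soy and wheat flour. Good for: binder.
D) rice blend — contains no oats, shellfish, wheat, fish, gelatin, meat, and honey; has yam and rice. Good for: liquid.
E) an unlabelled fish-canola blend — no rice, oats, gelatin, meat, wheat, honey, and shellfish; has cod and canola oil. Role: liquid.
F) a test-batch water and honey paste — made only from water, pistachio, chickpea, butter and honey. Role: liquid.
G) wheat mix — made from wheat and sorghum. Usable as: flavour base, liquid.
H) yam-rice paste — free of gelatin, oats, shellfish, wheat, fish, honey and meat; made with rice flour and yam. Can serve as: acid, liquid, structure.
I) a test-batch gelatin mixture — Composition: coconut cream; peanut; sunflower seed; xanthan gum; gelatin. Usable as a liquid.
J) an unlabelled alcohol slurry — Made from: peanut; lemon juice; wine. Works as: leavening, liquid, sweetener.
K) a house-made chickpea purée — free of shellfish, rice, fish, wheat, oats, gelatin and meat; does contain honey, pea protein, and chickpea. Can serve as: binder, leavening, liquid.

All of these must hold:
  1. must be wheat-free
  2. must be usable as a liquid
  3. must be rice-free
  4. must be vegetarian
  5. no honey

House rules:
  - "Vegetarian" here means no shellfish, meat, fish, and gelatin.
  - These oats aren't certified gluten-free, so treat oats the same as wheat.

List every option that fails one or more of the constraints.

A, B, C, D, E, F, G, H, I, K

A: has shrimp, so not vegetarian; has rolled oats, so not wheat-free — reject
B: has gelatin, so not vegetarian; has honey, so not honey-free (and 1 more) — reject
C: not usable as a liquid; has wheat flour, so not wheat-free — no
D: has rice, so not rice-free — no
E: has cod, so not vegetarian — out
F: has honey, so not honey-free — out
G: has wheat, so not wheat-free — out
H: has rice flour, so not rice-free — out
I: has gelatin, so not vegetarian — no
J: works as a liquid, vegetarian, wheat-free — keep
K: has honey, so not honey-free — out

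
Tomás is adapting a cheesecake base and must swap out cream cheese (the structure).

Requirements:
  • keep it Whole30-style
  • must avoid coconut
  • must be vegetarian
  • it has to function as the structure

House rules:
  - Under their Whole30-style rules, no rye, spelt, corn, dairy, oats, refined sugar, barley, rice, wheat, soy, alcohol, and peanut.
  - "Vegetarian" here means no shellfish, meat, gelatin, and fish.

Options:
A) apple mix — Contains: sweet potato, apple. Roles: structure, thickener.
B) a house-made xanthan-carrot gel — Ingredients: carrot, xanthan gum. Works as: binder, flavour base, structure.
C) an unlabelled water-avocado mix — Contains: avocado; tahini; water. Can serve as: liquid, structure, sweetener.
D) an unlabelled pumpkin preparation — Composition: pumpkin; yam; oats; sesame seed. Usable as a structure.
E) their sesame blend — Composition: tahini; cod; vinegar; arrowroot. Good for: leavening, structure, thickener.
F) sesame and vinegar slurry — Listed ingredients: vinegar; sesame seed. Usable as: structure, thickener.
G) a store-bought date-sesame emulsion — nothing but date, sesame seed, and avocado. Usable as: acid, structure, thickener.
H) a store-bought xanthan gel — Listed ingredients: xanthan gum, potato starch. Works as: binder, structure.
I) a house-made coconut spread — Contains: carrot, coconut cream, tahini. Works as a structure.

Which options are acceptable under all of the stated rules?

A, B, C, F, G, H

A: every rule checks out — keep
B: only xanthan gum and carrot; none excluded — valid
C: works as a structure, vegetarian, no coconut — keep
D: has oats, so not Whole30-style — no
E: has cod, so not vegetarian — out
F: every rule checks out — keep
G: nothing on the exclusion list — keep
H: only potato starch and xanthan gum; none excluded — valid
I: has coconut cream, so not coconut-free — no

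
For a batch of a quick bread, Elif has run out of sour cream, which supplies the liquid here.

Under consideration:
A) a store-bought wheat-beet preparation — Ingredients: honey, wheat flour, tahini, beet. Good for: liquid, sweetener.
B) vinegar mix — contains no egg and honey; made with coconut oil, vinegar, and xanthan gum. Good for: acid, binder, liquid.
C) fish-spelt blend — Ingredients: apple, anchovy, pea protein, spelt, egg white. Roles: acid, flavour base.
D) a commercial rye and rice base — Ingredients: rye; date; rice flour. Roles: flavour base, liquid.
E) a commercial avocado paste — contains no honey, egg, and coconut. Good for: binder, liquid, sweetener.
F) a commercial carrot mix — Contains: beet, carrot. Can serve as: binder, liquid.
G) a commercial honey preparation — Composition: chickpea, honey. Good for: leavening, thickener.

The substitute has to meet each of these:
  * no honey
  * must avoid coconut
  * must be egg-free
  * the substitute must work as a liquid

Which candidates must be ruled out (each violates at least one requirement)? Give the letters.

A: has honey, so not honey-free — no
B: has coconut oil, so not coconut-free — out
C: not usable as a liquid; has egg white, so not egg-free — no
D: works as a liquid, no egg, no honey — keep
E: works as a liquid, no coconut, no egg — OK
F: works as a liquid, no coconut, no egg — OK
G: not usable as a liquid; has honey, so not honey-free — no

A, B, C, G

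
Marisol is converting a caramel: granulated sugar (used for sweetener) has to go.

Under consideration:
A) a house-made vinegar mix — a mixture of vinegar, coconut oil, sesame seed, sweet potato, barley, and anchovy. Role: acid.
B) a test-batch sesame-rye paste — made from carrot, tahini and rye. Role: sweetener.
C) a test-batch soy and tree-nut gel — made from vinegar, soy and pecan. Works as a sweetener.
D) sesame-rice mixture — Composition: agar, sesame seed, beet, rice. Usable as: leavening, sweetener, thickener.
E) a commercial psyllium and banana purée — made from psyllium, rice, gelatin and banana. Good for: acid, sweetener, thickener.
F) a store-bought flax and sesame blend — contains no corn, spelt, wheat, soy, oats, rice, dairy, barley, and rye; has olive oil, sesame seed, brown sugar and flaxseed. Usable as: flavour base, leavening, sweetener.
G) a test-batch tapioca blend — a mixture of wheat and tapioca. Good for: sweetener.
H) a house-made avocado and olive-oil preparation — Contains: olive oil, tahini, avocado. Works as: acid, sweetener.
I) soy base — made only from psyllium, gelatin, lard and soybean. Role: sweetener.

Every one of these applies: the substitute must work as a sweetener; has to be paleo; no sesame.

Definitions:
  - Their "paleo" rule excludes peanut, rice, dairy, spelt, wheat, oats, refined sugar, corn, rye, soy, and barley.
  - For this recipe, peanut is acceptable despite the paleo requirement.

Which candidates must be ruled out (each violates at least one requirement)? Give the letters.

A: not usable as a sweetener; has barley, so not paleo (and 1 more) — reject
B: has rye, so not paleo; has tahini, so not sesame-free — no
C: has soy, so not paleo — no
D: has rice, so not paleo; has sesame seed, so not sesame-free — reject
E: has rice, so not paleo — out
F: has brown sugar, so not paleo; has sesame seed, so not sesame-free — reject
G: has wheat, so not paleo — no
H: has tahini, so not sesame-free — reject
I: has soybean, so not paleo — reject

A, B, C, D, E, F, G, H, I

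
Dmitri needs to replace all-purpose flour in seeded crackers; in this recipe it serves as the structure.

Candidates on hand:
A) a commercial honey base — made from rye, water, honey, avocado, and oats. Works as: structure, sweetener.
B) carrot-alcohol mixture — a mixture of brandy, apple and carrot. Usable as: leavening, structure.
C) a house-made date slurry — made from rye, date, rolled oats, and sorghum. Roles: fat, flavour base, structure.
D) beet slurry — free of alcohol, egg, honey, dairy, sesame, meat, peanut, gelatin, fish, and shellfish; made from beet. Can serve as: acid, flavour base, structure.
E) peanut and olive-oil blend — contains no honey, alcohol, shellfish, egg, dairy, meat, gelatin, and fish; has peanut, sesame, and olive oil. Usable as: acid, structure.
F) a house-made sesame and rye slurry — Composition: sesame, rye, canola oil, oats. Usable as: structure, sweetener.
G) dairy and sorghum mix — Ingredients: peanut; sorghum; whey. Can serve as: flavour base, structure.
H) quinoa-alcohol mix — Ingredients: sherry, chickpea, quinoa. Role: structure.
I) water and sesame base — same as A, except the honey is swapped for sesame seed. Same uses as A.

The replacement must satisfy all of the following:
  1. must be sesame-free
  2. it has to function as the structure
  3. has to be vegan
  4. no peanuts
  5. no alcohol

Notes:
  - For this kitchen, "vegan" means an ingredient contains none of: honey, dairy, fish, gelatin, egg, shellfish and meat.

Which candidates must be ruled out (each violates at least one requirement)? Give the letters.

A: has honey, so not vegan — no
B: has brandy, so not alcohol-free — no
C: no alcohol, vegan — OK
D: no peanut, vegan — OK
E: has peanut, so not peanut-free; has sesame, so not sesame-free — out
F: has sesame, so not sesame-free — out
G: has whey, so not vegan; has peanut, so not peanut-free — no
H: has sherry, so not alcohol-free — no
I: has sesame seed, so not sesame-free — no

A, B, E, F, G, H, I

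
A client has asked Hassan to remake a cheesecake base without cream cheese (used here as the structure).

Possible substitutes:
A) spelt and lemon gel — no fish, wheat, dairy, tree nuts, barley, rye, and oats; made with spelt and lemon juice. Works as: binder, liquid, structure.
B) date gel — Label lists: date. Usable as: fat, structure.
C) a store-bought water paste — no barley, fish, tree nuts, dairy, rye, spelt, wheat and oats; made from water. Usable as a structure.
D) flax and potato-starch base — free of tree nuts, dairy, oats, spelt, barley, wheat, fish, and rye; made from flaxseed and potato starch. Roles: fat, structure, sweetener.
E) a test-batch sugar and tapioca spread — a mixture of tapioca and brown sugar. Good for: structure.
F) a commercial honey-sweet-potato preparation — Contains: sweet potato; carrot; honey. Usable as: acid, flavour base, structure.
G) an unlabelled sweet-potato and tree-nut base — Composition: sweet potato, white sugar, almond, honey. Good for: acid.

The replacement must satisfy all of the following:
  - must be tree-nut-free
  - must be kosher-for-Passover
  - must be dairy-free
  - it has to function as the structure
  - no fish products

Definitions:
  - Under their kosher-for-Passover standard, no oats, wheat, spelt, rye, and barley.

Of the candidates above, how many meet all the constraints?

A: has spelt, so not kosher-for-Passover — no
B: works as a structure, no dairy, no tree nuts — OK
C: all constraints satisfied — valid
D: nothing on the exclusion list — OK
E: nothing on the exclusion list — keep
F: only honey, carrot, and sweet potato; none excluded — keep
G: not usable as a structure; has almond, so not tree-nut-free — no

5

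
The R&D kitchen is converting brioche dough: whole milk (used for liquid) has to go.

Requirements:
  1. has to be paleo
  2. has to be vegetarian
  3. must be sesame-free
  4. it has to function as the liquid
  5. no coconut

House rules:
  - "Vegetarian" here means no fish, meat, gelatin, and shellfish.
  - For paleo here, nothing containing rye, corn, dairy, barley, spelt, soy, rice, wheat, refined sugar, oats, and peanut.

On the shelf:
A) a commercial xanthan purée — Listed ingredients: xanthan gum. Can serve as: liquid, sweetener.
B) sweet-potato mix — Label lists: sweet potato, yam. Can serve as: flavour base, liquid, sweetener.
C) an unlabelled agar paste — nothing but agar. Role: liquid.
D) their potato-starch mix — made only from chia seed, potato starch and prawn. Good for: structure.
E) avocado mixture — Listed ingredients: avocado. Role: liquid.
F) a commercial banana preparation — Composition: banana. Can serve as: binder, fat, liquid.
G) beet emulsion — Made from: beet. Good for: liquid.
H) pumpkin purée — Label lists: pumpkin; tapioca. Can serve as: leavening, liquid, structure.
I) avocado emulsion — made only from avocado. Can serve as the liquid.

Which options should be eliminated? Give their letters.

D

A: all constraints satisfied — OK
B: vegetarian, paleo — OK
C: no coconut, no sesame — valid
D: not usable as a liquid; has prawn, so not vegetarian — out
E: only avocado; none excluded — keep
F: every rule checks out — valid
G: only beet; none excluded — valid
H: only tapioca and pumpkin; none excluded — keep
I: no sesame, vegetarian — OK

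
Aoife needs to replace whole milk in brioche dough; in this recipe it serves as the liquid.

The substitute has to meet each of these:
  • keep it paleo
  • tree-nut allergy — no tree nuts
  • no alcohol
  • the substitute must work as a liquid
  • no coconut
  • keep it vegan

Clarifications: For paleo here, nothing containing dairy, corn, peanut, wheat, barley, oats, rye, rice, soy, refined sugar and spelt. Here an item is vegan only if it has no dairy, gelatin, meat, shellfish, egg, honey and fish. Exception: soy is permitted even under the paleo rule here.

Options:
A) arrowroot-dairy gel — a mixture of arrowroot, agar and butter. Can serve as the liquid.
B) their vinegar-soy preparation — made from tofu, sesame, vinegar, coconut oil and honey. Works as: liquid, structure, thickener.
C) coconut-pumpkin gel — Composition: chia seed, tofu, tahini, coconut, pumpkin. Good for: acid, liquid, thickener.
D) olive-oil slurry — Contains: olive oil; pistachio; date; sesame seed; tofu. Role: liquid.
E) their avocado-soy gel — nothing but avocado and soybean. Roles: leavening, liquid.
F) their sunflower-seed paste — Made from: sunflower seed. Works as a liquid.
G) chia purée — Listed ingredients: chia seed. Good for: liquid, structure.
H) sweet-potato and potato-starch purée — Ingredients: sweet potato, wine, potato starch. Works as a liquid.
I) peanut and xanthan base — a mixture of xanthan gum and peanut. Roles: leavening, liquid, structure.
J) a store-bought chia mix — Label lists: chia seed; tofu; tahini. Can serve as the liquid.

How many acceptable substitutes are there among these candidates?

4

A: has butter, so not paleo; has butter, so not vegan — reject
B: has honey, so not vegan; has coconut oil, so not coconut-free — no
C: has coconut, so not coconut-free — no
D: has pistachio, so not tree-nut-free — reject
E: soy is permitted under the paleo carve-out; nothing else excluded — keep
F: only sunflower seed; none excluded — valid
G: nothing on the exclusion list — keep
H: has wine, so not alcohol-free — reject
I: has peanut, so not paleo — no
J: soy is permitted under the paleo carve-out; nothing else excluded — valid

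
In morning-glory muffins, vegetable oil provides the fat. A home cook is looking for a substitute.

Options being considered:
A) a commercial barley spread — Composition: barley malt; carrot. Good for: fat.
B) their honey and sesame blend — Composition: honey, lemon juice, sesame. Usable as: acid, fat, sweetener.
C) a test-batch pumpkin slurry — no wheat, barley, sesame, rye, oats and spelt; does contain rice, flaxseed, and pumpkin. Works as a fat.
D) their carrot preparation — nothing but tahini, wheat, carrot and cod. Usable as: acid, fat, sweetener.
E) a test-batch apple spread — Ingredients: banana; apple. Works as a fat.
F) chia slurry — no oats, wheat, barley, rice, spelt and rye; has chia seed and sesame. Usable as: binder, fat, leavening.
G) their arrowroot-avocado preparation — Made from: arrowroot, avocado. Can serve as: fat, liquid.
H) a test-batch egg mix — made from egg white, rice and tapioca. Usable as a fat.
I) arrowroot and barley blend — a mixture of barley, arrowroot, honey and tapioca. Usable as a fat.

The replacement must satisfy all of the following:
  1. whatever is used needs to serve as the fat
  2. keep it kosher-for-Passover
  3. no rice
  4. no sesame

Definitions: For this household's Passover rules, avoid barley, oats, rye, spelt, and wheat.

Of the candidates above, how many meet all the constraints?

A: has barley malt, so not kosher-for-Passover — no
B: has sesame, so not sesame-free — reject
C: has rice, so not rice-free — out
D: has wheat, so not kosher-for-Passover; has tahini, so not sesame-free — reject
E: works as a fat, kosher-for-Passover, no sesame — OK
F: has sesame, so not sesame-free — no
G: only arrowroot and avocado; none excluded — keep
H: has rice, so not rice-free — reject
I: has barley, so not kosher-for-Passover — out

2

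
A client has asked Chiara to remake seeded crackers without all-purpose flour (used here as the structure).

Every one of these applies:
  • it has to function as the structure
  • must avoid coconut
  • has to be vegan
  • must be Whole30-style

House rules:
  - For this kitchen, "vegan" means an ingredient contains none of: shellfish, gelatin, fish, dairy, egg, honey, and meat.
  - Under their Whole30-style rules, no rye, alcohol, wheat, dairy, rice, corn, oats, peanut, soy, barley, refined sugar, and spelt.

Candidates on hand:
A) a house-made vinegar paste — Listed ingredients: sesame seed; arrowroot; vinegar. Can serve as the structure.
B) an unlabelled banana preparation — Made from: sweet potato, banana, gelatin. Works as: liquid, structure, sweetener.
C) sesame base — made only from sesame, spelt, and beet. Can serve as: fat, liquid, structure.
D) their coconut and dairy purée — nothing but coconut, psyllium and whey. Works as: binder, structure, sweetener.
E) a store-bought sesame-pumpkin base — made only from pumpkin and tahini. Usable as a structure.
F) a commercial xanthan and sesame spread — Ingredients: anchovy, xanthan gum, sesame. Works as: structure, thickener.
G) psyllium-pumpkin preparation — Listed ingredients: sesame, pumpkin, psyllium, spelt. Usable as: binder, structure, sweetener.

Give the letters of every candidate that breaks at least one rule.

B, C, D, F, G

A: only sesame seed, arrowroot and vinegar; none excluded — valid
B: has gelatin, so not vegan — no
C: has spelt, so not Whole30-style — reject
D: has whey, so not vegan; has whey, so not Whole30-style (and 1 more) — out
E: only tahini and pumpkin; none excluded — keep
F: has anchovy, so not vegan — no
G: has spelt, so not Whole30-style — reject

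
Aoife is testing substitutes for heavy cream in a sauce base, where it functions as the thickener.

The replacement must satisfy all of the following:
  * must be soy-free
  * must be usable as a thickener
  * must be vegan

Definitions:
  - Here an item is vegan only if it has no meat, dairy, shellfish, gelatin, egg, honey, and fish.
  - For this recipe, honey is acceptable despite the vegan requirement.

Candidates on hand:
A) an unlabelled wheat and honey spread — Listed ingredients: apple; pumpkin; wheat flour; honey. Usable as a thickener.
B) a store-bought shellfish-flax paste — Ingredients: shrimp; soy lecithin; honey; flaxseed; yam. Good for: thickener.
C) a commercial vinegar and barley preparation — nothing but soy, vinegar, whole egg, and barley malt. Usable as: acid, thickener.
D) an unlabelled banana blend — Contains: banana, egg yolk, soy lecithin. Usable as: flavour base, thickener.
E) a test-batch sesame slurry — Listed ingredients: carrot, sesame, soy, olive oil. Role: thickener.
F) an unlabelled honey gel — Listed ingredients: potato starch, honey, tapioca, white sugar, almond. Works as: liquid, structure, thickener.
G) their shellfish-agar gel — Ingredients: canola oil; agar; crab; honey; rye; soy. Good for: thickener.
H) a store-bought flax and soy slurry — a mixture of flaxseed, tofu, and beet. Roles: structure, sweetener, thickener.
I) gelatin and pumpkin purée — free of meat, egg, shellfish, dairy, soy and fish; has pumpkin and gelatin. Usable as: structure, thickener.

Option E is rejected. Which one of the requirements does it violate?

usable as a thickener: satisfied
vegan: satisfied
soy-free: has soy — fails

soy-free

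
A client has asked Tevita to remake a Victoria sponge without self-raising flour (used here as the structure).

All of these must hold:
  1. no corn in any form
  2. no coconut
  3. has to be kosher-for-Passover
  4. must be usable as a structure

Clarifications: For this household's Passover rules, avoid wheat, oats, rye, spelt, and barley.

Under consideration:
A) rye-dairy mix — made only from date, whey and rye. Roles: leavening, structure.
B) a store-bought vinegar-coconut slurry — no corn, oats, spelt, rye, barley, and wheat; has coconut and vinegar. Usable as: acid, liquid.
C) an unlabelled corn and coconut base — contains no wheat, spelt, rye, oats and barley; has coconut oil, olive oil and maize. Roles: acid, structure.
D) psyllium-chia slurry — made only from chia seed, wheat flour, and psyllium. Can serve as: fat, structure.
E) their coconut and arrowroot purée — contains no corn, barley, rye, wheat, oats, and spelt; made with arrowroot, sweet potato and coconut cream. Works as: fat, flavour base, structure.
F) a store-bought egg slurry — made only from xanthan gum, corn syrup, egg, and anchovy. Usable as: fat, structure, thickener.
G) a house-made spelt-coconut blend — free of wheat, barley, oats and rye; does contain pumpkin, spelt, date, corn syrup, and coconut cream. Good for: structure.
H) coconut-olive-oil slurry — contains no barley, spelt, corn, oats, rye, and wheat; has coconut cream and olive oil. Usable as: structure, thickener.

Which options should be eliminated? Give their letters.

A: has rye, so not kosher-for-Passover — no
B: not usable as a structure; has coconut, so not coconut-free — out
C: has coconut oil, so not coconut-free; has maize, so not corn-free — no
D: has wheat flour, so not kosher-for-Passover — out
E: has coconut cream, so not coconut-free — no
F: has corn syrup, so not corn-free — no
G: has spelt, so not kosher-for-Passover; has coconut cream, so not coconut-free (and 1 more) — out
H: has coconut cream, so not coconut-free — reject

A, B, C, D, E, F, G, H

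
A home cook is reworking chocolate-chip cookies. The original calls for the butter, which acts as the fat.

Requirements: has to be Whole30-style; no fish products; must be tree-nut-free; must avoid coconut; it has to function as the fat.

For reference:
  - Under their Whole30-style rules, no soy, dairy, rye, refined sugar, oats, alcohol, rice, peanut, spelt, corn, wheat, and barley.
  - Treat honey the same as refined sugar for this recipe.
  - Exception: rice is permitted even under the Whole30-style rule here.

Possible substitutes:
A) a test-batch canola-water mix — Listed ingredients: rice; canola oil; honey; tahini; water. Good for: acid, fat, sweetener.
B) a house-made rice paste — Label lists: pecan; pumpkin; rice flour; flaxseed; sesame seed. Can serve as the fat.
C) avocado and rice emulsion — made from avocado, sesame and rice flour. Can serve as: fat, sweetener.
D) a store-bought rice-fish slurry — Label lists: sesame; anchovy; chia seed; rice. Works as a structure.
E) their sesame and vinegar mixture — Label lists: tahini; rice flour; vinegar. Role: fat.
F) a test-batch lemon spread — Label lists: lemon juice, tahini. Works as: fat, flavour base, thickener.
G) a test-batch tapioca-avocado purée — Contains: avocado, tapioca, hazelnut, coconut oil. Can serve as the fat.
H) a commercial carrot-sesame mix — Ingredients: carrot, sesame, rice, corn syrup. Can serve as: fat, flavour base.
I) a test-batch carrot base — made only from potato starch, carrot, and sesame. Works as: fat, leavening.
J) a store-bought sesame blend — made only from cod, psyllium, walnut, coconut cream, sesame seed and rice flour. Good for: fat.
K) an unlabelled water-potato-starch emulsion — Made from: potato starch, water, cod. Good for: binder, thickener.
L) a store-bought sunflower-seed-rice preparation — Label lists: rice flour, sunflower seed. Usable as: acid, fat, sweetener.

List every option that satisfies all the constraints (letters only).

C, E, F, I, L

A: has honey, so not Whole30-style — no
B: has pecan, so not tree-nut-free — out
C: rice is permitted under the Whole30-style carve-out; nothing else excluded — keep
D: not usable as a fat; has anchovy, so not fish-free — no
E: rice is permitted under the Whole30-style carve-out; nothing else excluded — valid
F: all constraints satisfied — keep
G: has hazelnut, so not tree-nut-free; has coconut oil, so not coconut-free — no
H: has corn syrup, so not Whole30-style — reject
I: works as a fat, Whole30-style, no coconut — OK
J: has walnut, so not tree-nut-free; has cod, so not fish-free (and 1 more) — reject
K: not usable as a fat; has cod, so not fish-free — no
L: rice is permitted under the Whole30-style carve-out; nothing else excluded — valid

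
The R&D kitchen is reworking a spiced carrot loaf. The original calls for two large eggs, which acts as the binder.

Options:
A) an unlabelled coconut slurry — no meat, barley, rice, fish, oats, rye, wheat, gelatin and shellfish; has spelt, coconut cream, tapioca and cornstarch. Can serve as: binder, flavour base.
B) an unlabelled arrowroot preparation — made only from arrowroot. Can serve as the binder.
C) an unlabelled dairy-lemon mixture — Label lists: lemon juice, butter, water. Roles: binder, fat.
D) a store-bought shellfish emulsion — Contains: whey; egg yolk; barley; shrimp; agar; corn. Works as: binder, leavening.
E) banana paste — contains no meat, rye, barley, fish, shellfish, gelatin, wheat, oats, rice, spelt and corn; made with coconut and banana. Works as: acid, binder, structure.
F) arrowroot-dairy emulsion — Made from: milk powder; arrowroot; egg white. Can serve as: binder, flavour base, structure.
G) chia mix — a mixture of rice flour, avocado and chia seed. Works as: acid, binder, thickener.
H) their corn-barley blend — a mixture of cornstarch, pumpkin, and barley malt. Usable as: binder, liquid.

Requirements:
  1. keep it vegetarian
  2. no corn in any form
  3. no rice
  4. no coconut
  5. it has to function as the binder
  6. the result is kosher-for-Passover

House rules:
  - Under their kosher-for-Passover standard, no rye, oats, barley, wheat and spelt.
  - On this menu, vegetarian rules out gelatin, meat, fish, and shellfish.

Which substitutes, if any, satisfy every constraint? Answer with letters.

A: has spelt, so not kosher-for-Passover; has coconut cream, so not coconut-free (and 1 more) — out
B: works as a binder, no rice, no corn — OK
C: works as a binder, kosher-for-Passover, no rice — valid
D: has barley, so not kosher-for-Passover; has shrimp, so not vegetarian (and 1 more) — no
E: has coconut, so not coconut-free — reject
F: kosher-for-Passover, no coconut — keep
G: has rice flour, so not rice-free — reject
H: has barley malt, so not kosher-for-Passover; has cornstarch, so not corn-free — reject

B, C, F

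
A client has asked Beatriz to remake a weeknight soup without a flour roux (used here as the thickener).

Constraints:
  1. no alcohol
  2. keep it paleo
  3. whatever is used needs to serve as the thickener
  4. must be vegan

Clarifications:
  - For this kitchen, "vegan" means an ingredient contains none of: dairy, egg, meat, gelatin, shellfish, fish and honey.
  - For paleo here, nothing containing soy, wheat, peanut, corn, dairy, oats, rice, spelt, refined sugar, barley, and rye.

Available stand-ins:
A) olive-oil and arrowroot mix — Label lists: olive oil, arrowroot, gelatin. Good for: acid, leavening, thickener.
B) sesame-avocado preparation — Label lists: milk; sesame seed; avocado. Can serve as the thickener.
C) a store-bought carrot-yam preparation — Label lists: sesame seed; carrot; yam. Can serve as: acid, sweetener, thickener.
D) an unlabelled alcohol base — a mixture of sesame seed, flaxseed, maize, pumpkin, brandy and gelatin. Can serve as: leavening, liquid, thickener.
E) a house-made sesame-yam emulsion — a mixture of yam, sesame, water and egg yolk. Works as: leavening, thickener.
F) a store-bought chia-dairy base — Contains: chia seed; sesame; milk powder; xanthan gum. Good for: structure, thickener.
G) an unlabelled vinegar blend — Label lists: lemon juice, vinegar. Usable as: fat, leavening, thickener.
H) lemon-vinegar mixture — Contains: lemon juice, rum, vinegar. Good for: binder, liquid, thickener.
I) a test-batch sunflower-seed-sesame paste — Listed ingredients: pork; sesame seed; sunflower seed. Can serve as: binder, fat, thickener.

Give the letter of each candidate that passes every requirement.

C, G

A: has gelatin, so not vegan — out
B: has milk, so not vegan; has milk, so not paleo — reject
C: only sesame seed, carrot, and yam; none excluded — valid
D: has gelatin, so not vegan; has maize, so not paleo (and 1 more) — out
E: has egg yolk, so not vegan — reject
F: has milk powder, so not vegan; has milk powder, so not paleo — no
G: only lemon juice and vinegar; none excluded — keep
H: has rum, so not alcohol-free — no
I: has pork, so not vegan — out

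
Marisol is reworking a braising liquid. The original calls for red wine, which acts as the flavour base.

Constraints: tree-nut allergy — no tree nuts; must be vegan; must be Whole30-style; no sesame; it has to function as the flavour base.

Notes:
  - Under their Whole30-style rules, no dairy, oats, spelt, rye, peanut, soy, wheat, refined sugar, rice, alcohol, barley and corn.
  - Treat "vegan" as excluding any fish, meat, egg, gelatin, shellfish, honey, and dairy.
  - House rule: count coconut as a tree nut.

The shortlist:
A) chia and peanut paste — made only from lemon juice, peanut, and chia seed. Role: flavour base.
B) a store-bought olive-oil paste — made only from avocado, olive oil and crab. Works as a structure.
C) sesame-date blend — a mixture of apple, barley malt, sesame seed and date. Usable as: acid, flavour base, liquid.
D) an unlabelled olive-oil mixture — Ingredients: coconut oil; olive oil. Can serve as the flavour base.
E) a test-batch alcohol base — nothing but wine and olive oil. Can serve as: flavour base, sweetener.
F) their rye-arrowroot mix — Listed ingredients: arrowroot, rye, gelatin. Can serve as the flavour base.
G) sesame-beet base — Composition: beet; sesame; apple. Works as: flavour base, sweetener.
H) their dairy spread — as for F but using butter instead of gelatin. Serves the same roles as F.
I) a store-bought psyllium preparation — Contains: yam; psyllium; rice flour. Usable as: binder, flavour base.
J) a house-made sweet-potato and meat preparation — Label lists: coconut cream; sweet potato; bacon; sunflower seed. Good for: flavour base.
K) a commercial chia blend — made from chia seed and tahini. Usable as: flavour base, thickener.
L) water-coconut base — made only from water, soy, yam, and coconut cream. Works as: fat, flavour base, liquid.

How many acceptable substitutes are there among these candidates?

A: has peanut, so not Whole30-style — out
B: not usable as a flavour base; has crab, so not vegan — out
C: has barley malt, so not Whole30-style; has sesame seed, so not sesame-free — reject
D: has coconut oil, so not tree-nut-free — no
E: has wine, so not Whole30-style — out
F: has rye, so not Whole30-style; has gelatin, so not vegan — reject
G: has sesame, so not sesame-free — out
H: has butter, so not Whole30-style; has butter, so not vegan — out
I: has rice flour, so not Whole30-style — no
J: has bacon, so not vegan; has coconut cream, so not tree-nut-free — reject
K: has tahini, so not sesame-free — out
L: has soy, so not Whole30-style; has coconut cream, so not tree-nut-free — reject

0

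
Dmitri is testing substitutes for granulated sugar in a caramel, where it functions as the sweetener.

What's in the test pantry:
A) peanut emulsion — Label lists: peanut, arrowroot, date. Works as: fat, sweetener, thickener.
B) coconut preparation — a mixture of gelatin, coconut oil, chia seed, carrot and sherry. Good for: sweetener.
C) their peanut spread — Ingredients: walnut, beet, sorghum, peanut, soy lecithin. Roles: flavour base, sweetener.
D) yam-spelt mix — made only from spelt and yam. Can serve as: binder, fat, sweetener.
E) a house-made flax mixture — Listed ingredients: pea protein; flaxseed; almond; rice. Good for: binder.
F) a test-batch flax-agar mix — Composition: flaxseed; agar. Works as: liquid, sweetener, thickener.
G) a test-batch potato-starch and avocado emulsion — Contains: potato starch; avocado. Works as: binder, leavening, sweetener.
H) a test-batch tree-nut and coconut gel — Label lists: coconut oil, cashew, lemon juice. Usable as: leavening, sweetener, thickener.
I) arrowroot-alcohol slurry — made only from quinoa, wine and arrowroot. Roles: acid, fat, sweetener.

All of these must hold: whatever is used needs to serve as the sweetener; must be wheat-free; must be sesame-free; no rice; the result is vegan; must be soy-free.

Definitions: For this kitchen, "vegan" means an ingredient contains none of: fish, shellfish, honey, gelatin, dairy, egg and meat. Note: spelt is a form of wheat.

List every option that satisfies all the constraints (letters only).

A, F, G, H, I

A: every rule checks out — OK
B: has gelatin, so not vegan — no
C: has soy lecithin, so not soy-free — no
D: has spelt, so not wheat-free — no
E: not usable as a sweetener; has rice, so not rice-free — reject
F: vegan, no rice — valid
G: wheat-free, no soy — OK
H: only coconut oil, cashew and lemon juice; none excluded — keep
I: only wine, arrowroot and quinoa; none excluded — valid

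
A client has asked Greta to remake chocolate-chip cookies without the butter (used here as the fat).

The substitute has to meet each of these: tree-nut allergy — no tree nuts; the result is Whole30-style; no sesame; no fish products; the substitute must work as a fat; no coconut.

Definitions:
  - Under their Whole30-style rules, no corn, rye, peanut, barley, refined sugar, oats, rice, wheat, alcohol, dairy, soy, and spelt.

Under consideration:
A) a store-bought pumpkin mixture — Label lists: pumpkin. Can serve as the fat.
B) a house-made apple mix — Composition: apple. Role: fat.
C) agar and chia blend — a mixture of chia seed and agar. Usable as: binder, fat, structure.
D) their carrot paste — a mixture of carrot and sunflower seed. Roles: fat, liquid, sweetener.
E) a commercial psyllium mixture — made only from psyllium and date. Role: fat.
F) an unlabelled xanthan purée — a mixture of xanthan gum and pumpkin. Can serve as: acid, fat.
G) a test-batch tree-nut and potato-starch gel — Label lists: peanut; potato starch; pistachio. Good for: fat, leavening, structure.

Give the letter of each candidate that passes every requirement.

A, B, C, D, E, F

A: only pumpkin; none excluded — valid
B: every rule checks out — keep
C: every rule checks out — keep
D: no sesame, no fish — valid
E: only psyllium and date; none excluded — OK
F: works as a fat, Whole30-style, no fish — keep
G: has peanut, so not Whole30-style; has pistachio, so not tree-nut-free — no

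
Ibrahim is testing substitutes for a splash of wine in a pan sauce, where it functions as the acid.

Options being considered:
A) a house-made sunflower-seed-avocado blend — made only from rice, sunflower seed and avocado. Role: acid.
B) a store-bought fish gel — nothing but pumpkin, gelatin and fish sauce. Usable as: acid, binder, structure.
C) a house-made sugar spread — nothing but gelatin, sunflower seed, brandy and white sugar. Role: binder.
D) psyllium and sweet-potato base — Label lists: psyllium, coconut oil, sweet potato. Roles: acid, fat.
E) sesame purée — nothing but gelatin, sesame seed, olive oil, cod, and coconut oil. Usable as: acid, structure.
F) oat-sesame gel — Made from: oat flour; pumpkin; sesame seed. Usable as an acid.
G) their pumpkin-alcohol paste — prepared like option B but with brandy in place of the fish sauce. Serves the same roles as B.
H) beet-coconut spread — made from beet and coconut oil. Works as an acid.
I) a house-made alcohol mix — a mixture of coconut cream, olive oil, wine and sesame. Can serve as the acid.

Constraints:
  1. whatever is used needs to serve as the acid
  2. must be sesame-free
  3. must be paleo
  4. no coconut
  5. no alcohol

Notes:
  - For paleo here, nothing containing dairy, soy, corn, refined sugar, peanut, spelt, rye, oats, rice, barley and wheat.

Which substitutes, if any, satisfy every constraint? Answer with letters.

B

A: has rice, so not paleo — no
B: every rule checks out — valid
C: not usable as an acid; has white sugar, so not paleo (and 1 more) — reject
D: has coconut oil, so not coconut-free — no
E: has coconut oil, so not coconut-free; has sesame seed, so not sesame-free — out
F: has oat flour, so not paleo; has sesame seed, so not sesame-free — no
G: has brandy, so not alcohol-free — no
H: has coconut oil, so not coconut-free — reject
I: has wine, so not alcohol-free; has coconut cream, so not coconut-free (and 1 more) — out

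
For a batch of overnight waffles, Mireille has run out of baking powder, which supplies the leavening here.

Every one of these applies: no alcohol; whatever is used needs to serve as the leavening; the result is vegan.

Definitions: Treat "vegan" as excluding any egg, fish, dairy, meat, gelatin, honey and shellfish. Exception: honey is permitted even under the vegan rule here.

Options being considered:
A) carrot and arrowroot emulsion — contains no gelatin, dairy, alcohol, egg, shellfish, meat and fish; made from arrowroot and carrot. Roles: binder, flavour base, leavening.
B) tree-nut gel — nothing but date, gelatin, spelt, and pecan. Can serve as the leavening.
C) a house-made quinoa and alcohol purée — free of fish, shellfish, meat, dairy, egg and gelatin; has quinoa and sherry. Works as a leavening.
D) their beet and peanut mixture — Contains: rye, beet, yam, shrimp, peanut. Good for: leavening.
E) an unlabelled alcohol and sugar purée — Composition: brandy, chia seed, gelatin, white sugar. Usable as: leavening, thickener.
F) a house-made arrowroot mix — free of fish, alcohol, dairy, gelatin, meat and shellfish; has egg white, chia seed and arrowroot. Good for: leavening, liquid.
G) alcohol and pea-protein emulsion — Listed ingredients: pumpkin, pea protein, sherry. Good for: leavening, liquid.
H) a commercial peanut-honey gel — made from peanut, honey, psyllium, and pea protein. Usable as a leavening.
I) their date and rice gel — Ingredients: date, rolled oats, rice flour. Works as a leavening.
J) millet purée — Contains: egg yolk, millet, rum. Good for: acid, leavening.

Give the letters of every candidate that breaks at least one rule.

A: works as a leavening, vegan, no alcohol — keep
B: has gelatin, so not vegan — no
C: has sherry, so not alcohol-free — reject
D: has shrimp, so not vegan — reject
E: has gelatin, so not vegan; has brandy, so not alcohol-free — no
F: has egg white, so not vegan — no
G: has sherry, so not alcohol-free — out
H: honey is permitted under the vegan carve-out; nothing else excluded — OK
I: all constraints satisfied — keep
J: has egg yolk, so not vegan; has rum, so not alcohol-free — reject

B, C, D, E, F, G, J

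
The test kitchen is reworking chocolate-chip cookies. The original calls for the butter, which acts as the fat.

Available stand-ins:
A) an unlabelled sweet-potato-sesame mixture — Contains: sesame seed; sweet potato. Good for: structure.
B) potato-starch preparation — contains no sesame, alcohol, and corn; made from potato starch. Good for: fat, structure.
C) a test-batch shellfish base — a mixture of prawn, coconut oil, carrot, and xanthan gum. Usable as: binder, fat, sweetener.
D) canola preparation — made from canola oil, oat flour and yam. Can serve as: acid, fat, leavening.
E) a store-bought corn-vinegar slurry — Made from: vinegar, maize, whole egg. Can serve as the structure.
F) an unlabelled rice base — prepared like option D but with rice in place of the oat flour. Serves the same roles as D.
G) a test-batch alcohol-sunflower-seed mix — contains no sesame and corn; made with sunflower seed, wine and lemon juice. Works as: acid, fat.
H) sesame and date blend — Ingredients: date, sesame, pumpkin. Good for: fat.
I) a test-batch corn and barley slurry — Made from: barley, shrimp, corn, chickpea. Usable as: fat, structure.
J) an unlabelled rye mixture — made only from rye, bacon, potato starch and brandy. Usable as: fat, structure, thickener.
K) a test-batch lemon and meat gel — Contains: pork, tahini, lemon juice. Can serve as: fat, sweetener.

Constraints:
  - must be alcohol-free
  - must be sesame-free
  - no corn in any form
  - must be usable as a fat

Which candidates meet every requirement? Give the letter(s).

B, C, D, F

A: not usable as a fat; has sesame seed, so not sesame-free — no
B: every rule checks out — valid
C: works as a fat, no corn, no sesame — keep
D: all constraints satisfied — valid
E: not usable as a fat; has maize, so not corn-free — reject
F: only rice, canola oil and yam; none excluded — keep
G: has wine, so not alcohol-free — out
H: has sesame, so not sesame-free — reject
I: has corn, so not corn-free — no
J: has brandy, so not alcohol-free — reject
K: has tahini, so not sesame-free — out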